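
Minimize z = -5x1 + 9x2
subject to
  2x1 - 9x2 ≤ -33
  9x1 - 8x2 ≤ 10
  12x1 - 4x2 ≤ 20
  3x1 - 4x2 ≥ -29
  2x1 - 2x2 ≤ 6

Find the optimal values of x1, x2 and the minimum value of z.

Feasible corners and z = -5x1 + 9x2:
  (78/25, 109/25) → z = 591/25
  (-129/19, 41/19) → z = 1014/19
  (49/9, 34/3) → z = 673/9

At the optimal vertex, 2x1 - 9x2 = -33 and 12x1 - 4x2 = 20.
Solving simultaneously gives x1 = 78/25, x2 = 109/25.

x1 = 78/25, x2 = 109/25, minimum z = 591/25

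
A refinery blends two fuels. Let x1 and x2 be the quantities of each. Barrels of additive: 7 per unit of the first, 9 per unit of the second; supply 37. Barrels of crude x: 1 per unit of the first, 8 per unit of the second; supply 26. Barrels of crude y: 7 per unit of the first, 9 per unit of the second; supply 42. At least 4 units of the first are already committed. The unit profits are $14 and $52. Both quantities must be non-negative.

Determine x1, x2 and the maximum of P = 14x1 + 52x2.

x1 = 4, x2 = 1, maximum P = 108

Extreme points and P = 14x1 + 52x2:
  (37/7, 0) → P = 74
  (4, 0) → P = 56
  (4, 1) → P = 108

The optimum lies where 7x1 + 9x2 = 37 and x1 = 4.
Solving simultaneously gives x1 = 4, x2 = 1.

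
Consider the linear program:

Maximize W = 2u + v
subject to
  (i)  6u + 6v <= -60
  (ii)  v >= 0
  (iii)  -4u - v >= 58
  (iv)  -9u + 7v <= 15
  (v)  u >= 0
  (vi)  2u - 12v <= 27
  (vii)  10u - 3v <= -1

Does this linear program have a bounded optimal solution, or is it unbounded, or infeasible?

The boundaries 2u - 12v = 27 and 10u - 3v = -1 meet at (-31/38, -136/57), but that point violates 6u + 6v ≤ -60. Every candidate vertex is excluded by some other constraint, so the feasible region is empty.

infeasible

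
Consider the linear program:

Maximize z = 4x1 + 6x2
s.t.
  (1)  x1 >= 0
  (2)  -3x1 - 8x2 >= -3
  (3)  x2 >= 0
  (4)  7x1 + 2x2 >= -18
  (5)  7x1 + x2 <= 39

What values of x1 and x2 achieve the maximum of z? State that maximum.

x1 = 1, x2 = 0, maximum z = 4

Feasible corners and z = 4x1 + 6x2:
  (0, 3/8) → z = 9/4
  (0, 0) → z = 0
  (1, 0) → z = 4

The optimum lies where -3x1 - 8x2 = -3 and x2 = 0.
Solving simultaneously gives x1 = 1, x2 = 0.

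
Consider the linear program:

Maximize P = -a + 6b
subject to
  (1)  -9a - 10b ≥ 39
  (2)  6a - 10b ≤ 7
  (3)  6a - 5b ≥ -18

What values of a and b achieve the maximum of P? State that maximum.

a = -25/7, b = -24/35, maximum P = -19/35

Corner points and P = -a + 6b:
  (-32/15, -99/50) → P = -731/75
  (-25/7, -24/35) → P = -19/35
  (-43/6, -5) → P = -137/6

The binding constraints are -9a - 10b = 39 and 6a - 5b = -18.
Solving simultaneously gives a = -25/7, b = -24/35.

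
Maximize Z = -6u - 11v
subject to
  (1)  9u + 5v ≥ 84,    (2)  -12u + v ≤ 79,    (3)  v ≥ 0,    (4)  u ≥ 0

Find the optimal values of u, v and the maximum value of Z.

The feasible region is unbounded (it extends along (1, 12), (1, 0)), but Z strictly decreases along every unbounded feasible direction, so there is no improving ray and the maximum is attained at a vertex.

The binding constraints are 9u + 5v = 84 and v = 0.
Solving simultaneously gives u = 28/3, v = 0.

u = 28/3, v = 0, maximum Z = -56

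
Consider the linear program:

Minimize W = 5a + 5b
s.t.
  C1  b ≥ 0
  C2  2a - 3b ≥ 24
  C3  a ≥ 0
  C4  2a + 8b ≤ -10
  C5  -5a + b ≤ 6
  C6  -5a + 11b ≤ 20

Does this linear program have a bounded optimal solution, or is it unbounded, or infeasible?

infeasible

The boundaries b = 0 and 2a - 3b = 24 meet at (12, 0), but that point violates 2a + 8b ≤ -10. Every candidate vertex is excluded by some other constraint, so the feasible region is empty.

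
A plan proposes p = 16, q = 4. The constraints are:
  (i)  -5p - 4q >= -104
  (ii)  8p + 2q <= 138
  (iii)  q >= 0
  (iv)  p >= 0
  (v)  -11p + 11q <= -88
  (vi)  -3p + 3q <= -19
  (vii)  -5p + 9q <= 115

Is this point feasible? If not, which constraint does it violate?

feasible

(i): -96 ≥ -104 ✓
(ii): 136 ≤ 138 ✓
(iii): 4 ≥ 0 ✓
(iv): 16 ≥ 0 ✓
(v): -132 ≤ -88 ✓
(vi): -36 ≤ -19 ✓
(vii): -44 ≤ 115 ✓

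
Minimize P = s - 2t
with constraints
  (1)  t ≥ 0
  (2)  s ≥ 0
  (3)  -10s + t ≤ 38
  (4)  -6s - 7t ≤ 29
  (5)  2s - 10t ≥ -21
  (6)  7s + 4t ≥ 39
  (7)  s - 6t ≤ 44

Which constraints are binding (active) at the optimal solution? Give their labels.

(5) and (6)

Extreme points and P = s - 2t:
  (39/7, 0) → P = 39/7
  (44, 0) → P = 44
  (51/13, 75/26) → P = -24/13
The feasible region is unbounded (it extends along (5, 1), (6, 1)), but P strictly increases along every unbounded feasible direction, so there is no improving ray and the minimum is attained at a vertex.

The minimum is at (51/13, 75/26). Substituting into each constraint, equality holds for (5) and (6); the remaining constraints have slack.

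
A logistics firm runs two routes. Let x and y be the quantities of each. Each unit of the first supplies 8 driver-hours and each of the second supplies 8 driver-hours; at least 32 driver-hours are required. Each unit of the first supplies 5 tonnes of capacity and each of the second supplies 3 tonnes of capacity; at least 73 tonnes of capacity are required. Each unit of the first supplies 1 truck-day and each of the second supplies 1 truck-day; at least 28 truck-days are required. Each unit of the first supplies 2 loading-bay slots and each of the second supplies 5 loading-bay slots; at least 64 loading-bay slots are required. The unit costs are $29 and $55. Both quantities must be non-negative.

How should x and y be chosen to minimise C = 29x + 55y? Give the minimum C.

x = 76/3, y = 8/3, minimum C = 2644/3

Feasible corners and C = 29x + 55y:
  (0, 28) → C = 1540
  (32, 0) → C = 928
  (76/3, 8/3) → C = 2644/3
The feasible region is unbounded (it extends along (0, 1), (1, 0)), but C strictly increases along every unbounded feasible direction, so there is no improving ray and the minimum is attained at a vertex.

At the optimal vertex, x + y = 28 and 2x + 5y = 64.
Solving simultaneously gives x = 76/3, y = 8/3.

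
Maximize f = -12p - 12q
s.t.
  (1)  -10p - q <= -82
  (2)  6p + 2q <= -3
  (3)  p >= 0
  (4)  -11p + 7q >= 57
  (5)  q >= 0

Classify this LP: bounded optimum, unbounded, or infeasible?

The boundaries -10p - q = -82 and p = 0 meet at (0, 82), but that point violates 6p + 2q ≤ -3. Every candidate vertex is excluded by some other constraint, so the feasible region is empty.

infeasible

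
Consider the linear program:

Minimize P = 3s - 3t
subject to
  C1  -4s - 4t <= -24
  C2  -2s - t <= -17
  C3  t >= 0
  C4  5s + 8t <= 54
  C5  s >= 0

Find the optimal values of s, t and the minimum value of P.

s = 82/11, t = 23/11, minimum P = 177/11

Corner points and P = 3s - 3t:
  (17/2, 0) → P = 51/2
  (82/11, 23/11) → P = 177/11
  (54/5, 0) → P = 162/5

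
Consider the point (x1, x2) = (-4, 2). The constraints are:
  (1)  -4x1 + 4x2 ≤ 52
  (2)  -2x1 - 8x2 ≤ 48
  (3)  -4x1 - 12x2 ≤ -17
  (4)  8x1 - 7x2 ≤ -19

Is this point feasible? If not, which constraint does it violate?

not feasible — violates (3)

Constraint (3): -4x1 - 12x2 = -8, which is not ≤ -17. All other constraints are satisfied.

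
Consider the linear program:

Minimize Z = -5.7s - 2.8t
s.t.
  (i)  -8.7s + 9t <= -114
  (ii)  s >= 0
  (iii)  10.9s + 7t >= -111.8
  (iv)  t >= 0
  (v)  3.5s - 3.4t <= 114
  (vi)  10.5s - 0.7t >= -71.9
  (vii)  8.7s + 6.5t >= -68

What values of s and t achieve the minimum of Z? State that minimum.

Corner points and Z = -5.7s - 2.8t:
  (380/29, 0) → Z = -2166/29
  (665/2, 1235/4) → Z = -11039/4
  (228/7, 0) → Z = -6498/35

At the optimal vertex, -8.7s + 9t = -114 and 3.5s - 3.4t = 114.
Solving simultaneously gives s = 665/2, t = 1235/4.

s = 332.5, t = 308.75, minimum Z = -2759.75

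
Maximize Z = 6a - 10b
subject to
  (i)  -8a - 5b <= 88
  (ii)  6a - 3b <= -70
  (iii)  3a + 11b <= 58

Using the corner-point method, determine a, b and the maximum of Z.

a = -307/27, b = 16/27, maximum Z = -2002/27

Corner points and Z = 6a - 10b:
  (-307/27, 16/27) → Z = -2002/27
  (-1258/73, 728/73) → Z = -14828/73
  (-596/75, 186/25) → Z = -3052/25

At the optimal vertex, -8a - 5b = 88 and 6a - 3b = -70.
Solving simultaneously gives a = -307/27, b = 16/27.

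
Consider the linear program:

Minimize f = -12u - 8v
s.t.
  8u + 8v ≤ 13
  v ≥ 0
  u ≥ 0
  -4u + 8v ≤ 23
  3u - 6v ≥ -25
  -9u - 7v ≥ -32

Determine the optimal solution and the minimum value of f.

u = 13/8, v = 0, minimum f = -39/2

Extreme points and f = -12u - 8v:
  (13/8, 0) → f = -39/2
  (0, 13/8) → f = -13
  (0, 0) → f = 0

The optimum lies where 8u + 8v = 13 and v = 0.
Solving simultaneously gives u = 13/8, v = 0.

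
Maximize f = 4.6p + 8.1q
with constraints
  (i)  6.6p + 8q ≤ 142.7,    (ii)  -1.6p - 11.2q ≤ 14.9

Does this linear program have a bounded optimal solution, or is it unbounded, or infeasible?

unbounded

From the feasible point (5367/191, -16333/3056), moving in the direction (-8, 6.6) keeps every constraint satisfied while f increases without bound.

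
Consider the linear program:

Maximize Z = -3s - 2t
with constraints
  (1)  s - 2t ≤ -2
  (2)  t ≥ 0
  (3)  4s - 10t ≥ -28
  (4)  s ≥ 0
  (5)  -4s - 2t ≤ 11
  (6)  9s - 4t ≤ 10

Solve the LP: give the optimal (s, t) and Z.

s = 0, t = 1, maximum Z = -2

Feasible corners and Z = -3s - 2t:
  (0, 1) → Z = -2
  (2, 2) → Z = -10
  (0, 14/5) → Z = -28/5
  (106/37, 146/37) → Z = -610/37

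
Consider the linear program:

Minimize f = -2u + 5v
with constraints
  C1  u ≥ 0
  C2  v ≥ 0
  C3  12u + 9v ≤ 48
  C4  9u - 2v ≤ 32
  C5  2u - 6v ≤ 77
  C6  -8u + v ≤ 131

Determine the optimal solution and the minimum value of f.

The optimum lies where v = 0 and 9u - 2v = 32.
Solving simultaneously gives u = 32/9, v = 0.

u = 32/9, v = 0, minimum f = -64/9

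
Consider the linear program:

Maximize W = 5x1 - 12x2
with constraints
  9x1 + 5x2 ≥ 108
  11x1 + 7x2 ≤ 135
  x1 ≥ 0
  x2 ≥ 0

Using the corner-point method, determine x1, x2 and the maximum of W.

Extreme points and W = 5x1 - 12x2:
  (81/8, 27/8) → W = 81/8
  (12, 0) → W = 60
  (135/11, 0) → W = 675/11

x1 = 135/11, x2 = 0, maximum W = 675/11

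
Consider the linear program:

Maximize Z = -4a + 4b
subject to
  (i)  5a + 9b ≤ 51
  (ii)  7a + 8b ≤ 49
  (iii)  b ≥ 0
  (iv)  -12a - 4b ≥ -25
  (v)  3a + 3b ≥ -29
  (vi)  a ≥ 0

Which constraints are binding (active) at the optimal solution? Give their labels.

Extreme points and Z = -4a + 4b:
  (21/88, 487/88) → Z = 233/11
  (0, 17/3) → Z = 68/3
  (25/12, 0) → Z = -25/3
  (0, 0) → Z = 0

The maximum is at (0, 17/3). Substituting into each constraint, equality holds for (i) and (vi); the remaining constraints have slack.

(i) and (vi)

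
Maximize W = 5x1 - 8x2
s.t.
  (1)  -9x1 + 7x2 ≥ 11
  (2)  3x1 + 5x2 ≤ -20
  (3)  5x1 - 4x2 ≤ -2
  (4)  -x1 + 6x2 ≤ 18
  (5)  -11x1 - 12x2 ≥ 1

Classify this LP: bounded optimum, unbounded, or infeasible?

From the feasible point (-65/22, -49/22), moving in the direction (-4, -5) keeps every constraint satisfied while W increases without bound.

unbounded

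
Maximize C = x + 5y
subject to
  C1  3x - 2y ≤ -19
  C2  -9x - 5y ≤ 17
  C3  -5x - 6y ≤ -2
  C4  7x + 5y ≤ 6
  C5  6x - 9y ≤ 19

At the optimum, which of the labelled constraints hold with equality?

C2 and C4

Vertices and C = x + 5y:
  (-43/11, 40/11) → C = 157/11
  (-83/29, 151/29) → C = 672/29
  (-23/2, 173/10) → C = 75

The maximum is at (-23/2, 173/10). Substituting into each constraint, equality holds for C2 and C4; the remaining constraints have slack.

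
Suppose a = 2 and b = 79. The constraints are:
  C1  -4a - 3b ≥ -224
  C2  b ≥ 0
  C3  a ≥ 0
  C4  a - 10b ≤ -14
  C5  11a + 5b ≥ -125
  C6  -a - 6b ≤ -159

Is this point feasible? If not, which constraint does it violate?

not feasible — violates C1

Constraint C1: -4a - 3b = -245, which is not ≥ -224. All other constraints are satisfied.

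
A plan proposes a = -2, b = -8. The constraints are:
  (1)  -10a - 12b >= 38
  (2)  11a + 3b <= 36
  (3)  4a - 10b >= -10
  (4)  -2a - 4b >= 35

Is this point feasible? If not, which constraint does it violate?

feasible

(1): 116 ≥ 38 ✓
(2): -46 ≤ 36 ✓
(3): 72 ≥ -10 ✓
(4): 36 ≥ 35 ✓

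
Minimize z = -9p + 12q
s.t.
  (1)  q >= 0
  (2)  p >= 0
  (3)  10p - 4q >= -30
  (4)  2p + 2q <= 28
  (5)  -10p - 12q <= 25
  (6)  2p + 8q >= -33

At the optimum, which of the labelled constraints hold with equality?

(1) and (4)

Corner points and z = -9p + 12q:
  (0, 0) → z = 0
  (14, 0) → z = -126
  (0, 15/2) → z = 90
  (13/7, 85/7) → z = 129

The minimum is at (14, 0). Substituting into each constraint, equality holds for (1) and (4); the remaining constraints have slack.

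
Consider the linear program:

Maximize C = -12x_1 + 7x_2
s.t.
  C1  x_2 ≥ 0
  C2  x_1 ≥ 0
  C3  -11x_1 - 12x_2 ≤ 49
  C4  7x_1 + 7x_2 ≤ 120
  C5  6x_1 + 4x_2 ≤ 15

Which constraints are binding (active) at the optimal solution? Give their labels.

C2 and C5

Extreme points and C = -12x_1 + 7x_2:
  (0, 0) → C = 0
  (5/2, 0) → C = -30
  (0, 15/4) → C = 105/4

The maximum is at (0, 15/4). Substituting into each constraint, equality holds for C2 and C5; the remaining constraints have slack.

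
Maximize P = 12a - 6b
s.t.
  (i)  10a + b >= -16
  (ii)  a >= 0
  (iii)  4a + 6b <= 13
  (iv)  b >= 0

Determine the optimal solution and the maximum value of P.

a = 13/4, b = 0, maximum P = 39

Vertices and P = 12a - 6b:
  (0, 13/6) → P = -13
  (0, 0) → P = 0
  (13/4, 0) → P = 39

At the optimal vertex, 4a + 6b = 13 and b = 0.
Solving simultaneously gives a = 13/4, b = 0.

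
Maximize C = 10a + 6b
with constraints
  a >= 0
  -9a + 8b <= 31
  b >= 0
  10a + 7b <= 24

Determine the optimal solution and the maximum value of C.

a = 12/5, b = 0, maximum C = 24

Vertices and C = 10a + 6b:
  (0, 0) → C = 0
  (0, 24/7) → C = 144/7
  (12/5, 0) → C = 24

The optimum lies where b = 0 and 10a + 7b = 24.
Solving simultaneously gives a = 12/5, b = 0.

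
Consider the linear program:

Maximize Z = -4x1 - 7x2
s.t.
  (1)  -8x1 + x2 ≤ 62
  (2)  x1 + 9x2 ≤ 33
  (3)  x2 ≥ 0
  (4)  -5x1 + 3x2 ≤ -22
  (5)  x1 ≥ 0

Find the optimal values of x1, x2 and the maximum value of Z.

x1 = 22/5, x2 = 0, maximum Z = -88/5

The optimum lies where x2 = 0 and -5x1 + 3x2 = -22.
Solving simultaneously gives x1 = 22/5, x2 = 0.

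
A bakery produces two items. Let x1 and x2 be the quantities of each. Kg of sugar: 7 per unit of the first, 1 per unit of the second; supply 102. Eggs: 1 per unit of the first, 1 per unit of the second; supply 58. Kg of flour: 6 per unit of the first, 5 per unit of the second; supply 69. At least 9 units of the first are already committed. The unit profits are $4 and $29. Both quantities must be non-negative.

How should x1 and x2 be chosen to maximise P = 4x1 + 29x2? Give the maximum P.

x1 = 9, x2 = 3, maximum P = 123

Extreme points and P = 4x1 + 29x2:
  (23/2, 0) → P = 46
  (9, 0) → P = 36
  (9, 3) → P = 123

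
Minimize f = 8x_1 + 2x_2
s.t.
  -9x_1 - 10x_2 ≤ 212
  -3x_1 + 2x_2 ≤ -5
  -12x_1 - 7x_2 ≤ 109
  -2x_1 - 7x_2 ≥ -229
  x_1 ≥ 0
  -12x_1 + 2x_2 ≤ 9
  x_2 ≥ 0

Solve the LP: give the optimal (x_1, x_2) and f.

Vertices and f = 8x_1 + 2x_2:
  (493/25, 677/25) → f = 5298/25
  (5/3, 0) → f = 40/3
  (229/2, 0) → f = 916

x_1 = 5/3, x_2 = 0, minimum f = 40/3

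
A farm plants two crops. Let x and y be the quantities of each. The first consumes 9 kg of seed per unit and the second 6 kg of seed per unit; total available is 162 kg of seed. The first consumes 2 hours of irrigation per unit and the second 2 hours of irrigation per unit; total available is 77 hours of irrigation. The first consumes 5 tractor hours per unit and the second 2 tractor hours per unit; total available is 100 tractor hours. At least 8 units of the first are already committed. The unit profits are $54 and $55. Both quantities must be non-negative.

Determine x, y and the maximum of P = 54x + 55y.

Corner points and P = 54x + 55y:
  (18, 0) → P = 972
  (8, 0) → P = 432
  (8, 15) → P = 1257

The optimum lies where 9x + 6y = 162 and x = 8.
Solving simultaneously gives x = 8, y = 15.

x = 8, y = 15, maximum P = 1257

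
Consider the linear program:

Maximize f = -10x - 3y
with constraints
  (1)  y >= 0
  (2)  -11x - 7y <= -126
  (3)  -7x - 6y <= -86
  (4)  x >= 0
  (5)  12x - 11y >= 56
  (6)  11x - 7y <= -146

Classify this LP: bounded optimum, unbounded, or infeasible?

The boundaries y = 0 and -7x - 6y = -86 meet at (86/7, 0), but that point violates 11x - 7y ≤ -146. Every candidate vertex is excluded by some other constraint, so the feasible region is empty.

infeasible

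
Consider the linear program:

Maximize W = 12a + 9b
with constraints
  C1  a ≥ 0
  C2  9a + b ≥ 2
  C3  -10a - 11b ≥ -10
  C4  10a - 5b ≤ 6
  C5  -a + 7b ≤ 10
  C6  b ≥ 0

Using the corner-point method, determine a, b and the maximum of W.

Vertices and W = 12a + 9b:
  (12/89, 70/89) → W = 774/89
  (2/9, 0) → W = 8/3
  (29/40, 1/4) → W = 219/20
  (3/5, 0) → W = 36/5

a = 29/40, b = 1/4, maximum W = 219/20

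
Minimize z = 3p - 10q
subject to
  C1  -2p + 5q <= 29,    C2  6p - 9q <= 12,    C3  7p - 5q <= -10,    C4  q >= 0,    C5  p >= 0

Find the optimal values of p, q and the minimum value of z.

Vertices and z = 3p - 10q:
  (19/5, 183/25) → z = -309/5
  (0, 29/5) → z = -58
  (0, 2) → z = -20

The optimum lies where -2p + 5q = 29 and 7p - 5q = -10.
Solving simultaneously gives p = 19/5, q = 183/25.

p = 19/5, q = 183/25, minimum z = -309/5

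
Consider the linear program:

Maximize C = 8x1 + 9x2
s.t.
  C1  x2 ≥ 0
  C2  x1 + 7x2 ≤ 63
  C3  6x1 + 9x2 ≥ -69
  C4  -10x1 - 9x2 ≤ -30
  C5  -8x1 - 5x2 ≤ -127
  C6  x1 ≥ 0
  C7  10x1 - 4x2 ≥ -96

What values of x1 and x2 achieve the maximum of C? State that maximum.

x1 = 63, x2 = 0, maximum C = 504

Feasible corners and C = 8x1 + 9x2:
  (63, 0) → C = 504
  (127/8, 0) → C = 127
  (574/51, 377/51) → C = 7985/51

At the optimal vertex, x2 = 0 and x1 + 7x2 = 63.
Solving simultaneously gives x1 = 63, x2 = 0.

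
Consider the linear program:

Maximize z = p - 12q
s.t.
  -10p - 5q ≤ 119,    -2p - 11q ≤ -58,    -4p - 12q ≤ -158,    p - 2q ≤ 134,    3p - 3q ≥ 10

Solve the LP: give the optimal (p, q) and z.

Vertices and z = p - 12q:
  (521/10, -21/5) → z = 205/2
  (106, -14) → z = 274
  (99/8, 217/24) → z = -769/8
The feasible region is unbounded (it extends along (2, 1), (1, 1)), but z strictly decreases along every unbounded feasible direction, so there is no improving ray and the maximum is attained at a vertex.

At the optimal vertex, -2p - 11q = -58 and p - 2q = 134.
Solving simultaneously gives p = 106, q = -14.

p = 106, q = -14, maximum z = 274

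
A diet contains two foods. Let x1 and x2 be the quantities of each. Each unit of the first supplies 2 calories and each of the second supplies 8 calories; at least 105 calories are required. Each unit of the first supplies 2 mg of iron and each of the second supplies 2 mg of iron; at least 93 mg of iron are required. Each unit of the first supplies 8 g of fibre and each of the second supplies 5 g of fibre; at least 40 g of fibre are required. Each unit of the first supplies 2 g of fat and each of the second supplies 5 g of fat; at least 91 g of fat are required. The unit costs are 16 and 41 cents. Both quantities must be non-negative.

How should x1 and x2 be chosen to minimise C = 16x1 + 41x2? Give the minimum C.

Vertices and C = 16x1 + 41x2:
  (0, 93/2) → C = 3813/2
  (105/2, 0) → C = 840
  (89/2, 2) → C = 794
The feasible region is unbounded (it extends along (0, 1), (1, 0)), but C strictly increases along every unbounded feasible direction, so there is no improving ray and the minimum is attained at a vertex.

x1 = 89/2, x2 = 2, minimum C = 794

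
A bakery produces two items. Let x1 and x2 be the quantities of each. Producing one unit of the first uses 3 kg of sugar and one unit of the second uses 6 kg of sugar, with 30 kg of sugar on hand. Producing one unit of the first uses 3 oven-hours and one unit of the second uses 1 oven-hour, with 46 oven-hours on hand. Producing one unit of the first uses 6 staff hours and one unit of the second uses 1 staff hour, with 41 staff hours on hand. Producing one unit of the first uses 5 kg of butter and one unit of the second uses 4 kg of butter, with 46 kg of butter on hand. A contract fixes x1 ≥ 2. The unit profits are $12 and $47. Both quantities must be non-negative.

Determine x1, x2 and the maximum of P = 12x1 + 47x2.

Extreme points and P = 12x1 + 47x2:
  (41/6, 0) → P = 82
  (2, 0) → P = 24
  (72/11, 19/11) → P = 1757/11
  (2, 4) → P = 212

x1 = 2, x2 = 4, maximum P = 212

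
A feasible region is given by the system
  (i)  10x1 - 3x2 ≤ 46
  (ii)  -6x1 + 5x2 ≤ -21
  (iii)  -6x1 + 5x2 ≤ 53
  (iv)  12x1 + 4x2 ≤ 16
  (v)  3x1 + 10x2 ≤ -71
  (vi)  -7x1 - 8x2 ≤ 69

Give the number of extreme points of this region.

4

Of the 14 pairwise boundary intersections, those satisfying every inequality are:
  (247/109, -848/109)
  (161/101, -1012/101)
  (-29/15, -163/25)
  (-177/83, -561/83)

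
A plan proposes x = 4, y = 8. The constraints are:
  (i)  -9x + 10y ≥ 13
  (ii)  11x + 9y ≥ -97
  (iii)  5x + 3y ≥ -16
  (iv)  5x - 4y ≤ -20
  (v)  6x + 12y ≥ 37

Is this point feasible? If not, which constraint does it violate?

not feasible — violates (iv)

Constraint (iv): 5x - 4y = -12, which is not ≤ -20. All other constraints are satisfied.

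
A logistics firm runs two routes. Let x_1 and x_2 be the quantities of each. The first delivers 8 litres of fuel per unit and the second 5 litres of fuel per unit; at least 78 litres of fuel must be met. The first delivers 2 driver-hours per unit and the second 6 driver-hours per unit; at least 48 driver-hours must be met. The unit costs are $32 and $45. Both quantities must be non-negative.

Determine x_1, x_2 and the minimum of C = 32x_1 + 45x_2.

Corner points and C = 32x_1 + 45x_2:
  (0, 78/5) → C = 702
  (24, 0) → C = 768
  (6, 6) → C = 462
The feasible region is unbounded (it extends along (0, 1), (1, 0)), but C strictly increases along every unbounded feasible direction, so there is no improving ray and the minimum is attained at a vertex.

At the optimal vertex, 8x_1 + 5x_2 = 78 and 2x_1 + 6x_2 = 48.
Solving simultaneously gives x_1 = 6, x_2 = 6.

x_1 = 6, x_2 = 6, minimum C = 462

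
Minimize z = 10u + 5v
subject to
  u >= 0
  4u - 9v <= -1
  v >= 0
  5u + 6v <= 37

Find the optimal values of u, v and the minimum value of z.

u = 0, v = 1/9, minimum z = 5/9

Extreme points and z = 10u + 5v:
  (0, 1/9) → z = 5/9
  (0, 37/6) → z = 185/6
  (109/23, 51/23) → z = 1345/23

The binding constraints are u = 0 and 4u - 9v = -1.
Solving simultaneously gives u = 0, v = 1/9.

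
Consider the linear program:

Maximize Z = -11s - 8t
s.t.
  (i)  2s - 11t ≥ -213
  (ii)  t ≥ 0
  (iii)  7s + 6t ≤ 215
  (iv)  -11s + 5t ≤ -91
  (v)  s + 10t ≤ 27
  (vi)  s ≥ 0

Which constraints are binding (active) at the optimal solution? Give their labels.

Feasible corners and Z = -11s - 8t:
  (91/11, 0) → Z = -91
  (27, 0) → Z = -297
  (209/23, 206/115) → Z = -13143/115

The maximum is at (91/11, 0). Substituting into each constraint, equality holds for (ii) and (iv); the remaining constraints have slack.

(ii) and (iv)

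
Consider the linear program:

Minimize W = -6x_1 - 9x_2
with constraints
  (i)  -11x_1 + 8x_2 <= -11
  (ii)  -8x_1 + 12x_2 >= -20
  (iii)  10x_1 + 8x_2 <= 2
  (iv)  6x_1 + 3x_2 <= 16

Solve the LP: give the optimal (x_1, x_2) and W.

Feasible corners and W = -6x_1 - 9x_2:
  (-7/17, -33/17) → W = 339/17
  (13/21, -11/21) → W = 1
  (1, -1) → W = 3

The binding constraints are -11x_1 + 8x_2 = -11 and 10x_1 + 8x_2 = 2.
Solving simultaneously gives x_1 = 13/21, x_2 = -11/21.

x_1 = 13/21, x_2 = -11/21, minimum W = 1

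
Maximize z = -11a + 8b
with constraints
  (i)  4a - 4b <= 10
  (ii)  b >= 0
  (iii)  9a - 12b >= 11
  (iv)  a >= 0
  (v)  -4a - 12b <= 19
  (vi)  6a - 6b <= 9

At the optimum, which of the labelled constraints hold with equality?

(ii) and (iii)

Feasible corners and z = -11a + 8b:
  (11/9, 0) → z = -121/9
  (3/2, 0) → z = -33/2
  (7/3, 5/6) → z = -19

The maximum is at (11/9, 0). Substituting into each constraint, equality holds for (ii) and (iii); the remaining constraints have slack.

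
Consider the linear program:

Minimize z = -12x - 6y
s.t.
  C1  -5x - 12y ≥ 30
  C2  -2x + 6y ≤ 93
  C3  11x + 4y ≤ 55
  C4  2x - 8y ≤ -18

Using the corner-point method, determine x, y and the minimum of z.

x = -57/8, y = 15/32, minimum z = 1323/16

Feasible corners and z = -12x - 6y:
  (-24, 15/2) → z = 243
  (-57/8, 15/32) → z = 1323/16
  (-159, -75/2) → z = 2133

The optimum lies where -5x - 12y = 30 and 2x - 8y = -18.
Solving simultaneously gives x = -57/8, y = 15/32.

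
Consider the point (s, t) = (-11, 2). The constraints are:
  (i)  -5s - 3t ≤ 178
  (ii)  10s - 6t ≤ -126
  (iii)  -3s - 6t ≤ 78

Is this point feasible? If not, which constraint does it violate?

not feasible — violates (ii)

Constraint (ii): 10s - 6t = -122, which is not ≤ -126. All other constraints are satisfied.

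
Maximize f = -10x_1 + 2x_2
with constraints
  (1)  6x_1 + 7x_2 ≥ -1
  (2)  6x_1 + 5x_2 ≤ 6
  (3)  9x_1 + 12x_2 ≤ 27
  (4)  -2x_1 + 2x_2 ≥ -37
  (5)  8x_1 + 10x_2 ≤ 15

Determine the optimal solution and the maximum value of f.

x_1 = -67/3, x_2 = 19, maximum f = 784/3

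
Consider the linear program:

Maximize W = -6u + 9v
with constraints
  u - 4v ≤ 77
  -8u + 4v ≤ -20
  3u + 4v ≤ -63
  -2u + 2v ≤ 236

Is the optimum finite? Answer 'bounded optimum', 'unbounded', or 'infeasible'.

bounded optimum

Vertices and W = -6u + 9v:
  (-57/7, -149/7) → W = -999/7
  (7/2, -147/8) → W = -1491/8
  (-43/11, -141/11) → W = -1011/11
The feasible region has finitely many vertices and no improving ray; the maximum is -1011/11 at (-43/11, -141/11).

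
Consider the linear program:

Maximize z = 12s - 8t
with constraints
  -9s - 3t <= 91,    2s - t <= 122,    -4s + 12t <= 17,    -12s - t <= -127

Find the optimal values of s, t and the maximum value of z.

Corner points and z = 12s - 8t:
  (55/3, -256/3) → z = 2708/3
  (472/27, -745/9) → z = 872
  (1481/20, 261/10) → z = 3399/5
  (1507/148, 178/37) → z = 3097/37

s = 55/3, t = -256/3, maximum z = 2708/3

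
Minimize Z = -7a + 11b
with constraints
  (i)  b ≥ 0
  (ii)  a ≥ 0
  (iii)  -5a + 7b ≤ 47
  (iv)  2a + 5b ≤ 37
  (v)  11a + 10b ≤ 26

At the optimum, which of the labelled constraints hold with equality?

Feasible corners and Z = -7a + 11b:
  (0, 0) → Z = 0
  (26/11, 0) → Z = -182/11
  (0, 13/5) → Z = 143/5

The minimum is at (26/11, 0). Substituting into each constraint, equality holds for (i) and (v); the remaining constraints have slack.

(i) and (v)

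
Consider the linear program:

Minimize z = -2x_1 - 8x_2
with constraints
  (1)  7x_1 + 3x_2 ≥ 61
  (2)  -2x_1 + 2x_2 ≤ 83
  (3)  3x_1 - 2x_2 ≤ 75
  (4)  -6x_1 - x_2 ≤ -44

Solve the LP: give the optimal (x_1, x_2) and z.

x_1 = 158, x_2 = 399/2, minimum z = -1912

Extreme points and z = -2x_1 - 8x_2:
  (347/23, -342/23) → z = 2042/23
  (71/11, 58/11) → z = -606/11
  (158, 399/2) → z = -1912
  (5/14, 293/7) → z = -2349/7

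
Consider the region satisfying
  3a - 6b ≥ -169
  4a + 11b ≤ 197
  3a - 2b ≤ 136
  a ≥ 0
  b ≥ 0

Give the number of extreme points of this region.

4

The feasible vertices (each the meet of two boundaries and inside every other half-plane) are:
  (1890/41, 47/41)
  (0, 197/11)
  (136/3, 0)
  (0, 0)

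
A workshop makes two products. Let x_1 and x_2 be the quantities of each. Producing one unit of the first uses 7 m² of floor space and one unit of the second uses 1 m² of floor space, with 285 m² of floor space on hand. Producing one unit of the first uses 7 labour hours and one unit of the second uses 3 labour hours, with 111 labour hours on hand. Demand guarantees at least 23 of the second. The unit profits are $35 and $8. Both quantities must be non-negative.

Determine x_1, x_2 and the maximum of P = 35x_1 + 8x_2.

Extreme points and P = 35x_1 + 8x_2:
  (0, 37) → P = 296
  (0, 23) → P = 184
  (6, 23) → P = 394

x_1 = 6, x_2 = 23, maximum P = 394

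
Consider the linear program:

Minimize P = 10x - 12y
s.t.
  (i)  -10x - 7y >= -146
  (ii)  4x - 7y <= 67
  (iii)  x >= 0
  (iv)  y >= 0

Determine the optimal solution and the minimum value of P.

Corner points and P = 10x - 12y:
  (0, 146/7) → P = -1752/7
  (73/5, 0) → P = 146
  (0, 0) → P = 0

The binding constraints are -10x - 7y = -146 and x = 0.
Solving simultaneously gives x = 0, y = 146/7.

x = 0, y = 146/7, minimum P = -1752/7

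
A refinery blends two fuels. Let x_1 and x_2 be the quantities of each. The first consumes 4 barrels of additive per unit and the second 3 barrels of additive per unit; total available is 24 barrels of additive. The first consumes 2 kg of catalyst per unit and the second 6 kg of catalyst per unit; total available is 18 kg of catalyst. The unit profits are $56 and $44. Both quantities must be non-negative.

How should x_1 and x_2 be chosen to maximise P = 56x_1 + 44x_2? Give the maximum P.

x_1 = 5, x_2 = 4/3, maximum P = 1016/3

The optimum lies where 4x_1 + 3x_2 = 24 and 2x_1 + 6x_2 = 18.
Solving simultaneously gives x_1 = 5, x_2 = 4/3.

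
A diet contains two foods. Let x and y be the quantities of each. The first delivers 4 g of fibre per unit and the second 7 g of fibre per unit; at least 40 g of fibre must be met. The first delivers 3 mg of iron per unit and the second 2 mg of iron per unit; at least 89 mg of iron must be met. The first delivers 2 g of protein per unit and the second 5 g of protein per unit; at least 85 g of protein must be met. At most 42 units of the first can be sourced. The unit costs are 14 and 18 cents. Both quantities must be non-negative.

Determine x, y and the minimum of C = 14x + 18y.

x = 25, y = 7, minimum C = 476

Corner points and C = 14x + 18y:
  (0, 89/2) → C = 801
  (25, 7) → C = 476
  (42, 1/5) → C = 2958/5
The feasible region is unbounded (it extends along (0, 1)), but C strictly increases along every unbounded feasible direction, so there is no improving ray and the minimum is attained at a vertex.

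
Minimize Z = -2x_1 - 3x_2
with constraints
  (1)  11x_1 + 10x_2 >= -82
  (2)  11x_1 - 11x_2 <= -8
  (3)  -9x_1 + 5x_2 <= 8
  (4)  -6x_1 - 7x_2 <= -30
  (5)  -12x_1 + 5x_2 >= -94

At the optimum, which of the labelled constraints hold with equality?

(3) and (5)

Feasible corners and Z = -2x_1 - 3x_2:
  (274/143, 378/143) → Z = -1682/143
  (1074/77, 1130/77) → Z = -5538/77
  (94/93, 106/31) → Z = -1142/93
  (34, 314/5) → Z = -1282/5

The minimum is at (34, 314/5). Substituting into each constraint, equality holds for (3) and (5); the remaining constraints have slack.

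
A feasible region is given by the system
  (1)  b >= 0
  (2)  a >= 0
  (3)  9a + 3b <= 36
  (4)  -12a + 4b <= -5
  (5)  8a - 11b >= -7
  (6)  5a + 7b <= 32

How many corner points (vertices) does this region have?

Intersecting each pair of boundary lines and keeping only the points that satisfy every inequality leaves:
  (4, 0)
  (5/12, 0)
  (13/4, 9/4)
  (83/100, 31/25)
  (101/37, 97/37)

5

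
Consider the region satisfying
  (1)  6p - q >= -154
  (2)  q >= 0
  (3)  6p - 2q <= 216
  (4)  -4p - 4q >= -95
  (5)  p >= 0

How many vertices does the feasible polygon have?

Pairwise boundary intersections that survive every other constraint:
  (95/4, 0)
  (0, 0)
  (0, 95/4)

3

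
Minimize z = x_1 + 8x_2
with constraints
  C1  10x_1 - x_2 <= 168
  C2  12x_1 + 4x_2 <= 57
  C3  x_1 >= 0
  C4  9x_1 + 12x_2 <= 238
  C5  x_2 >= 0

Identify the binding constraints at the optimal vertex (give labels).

C3 and C5

Corner points and z = x_1 + 8x_2:
  (0, 57/4) → z = 114
  (19/4, 0) → z = 19/4
  (0, 0) → z = 0

The minimum is at (0, 0). Substituting into each constraint, equality holds for C3 and C5; the remaining constraints have slack.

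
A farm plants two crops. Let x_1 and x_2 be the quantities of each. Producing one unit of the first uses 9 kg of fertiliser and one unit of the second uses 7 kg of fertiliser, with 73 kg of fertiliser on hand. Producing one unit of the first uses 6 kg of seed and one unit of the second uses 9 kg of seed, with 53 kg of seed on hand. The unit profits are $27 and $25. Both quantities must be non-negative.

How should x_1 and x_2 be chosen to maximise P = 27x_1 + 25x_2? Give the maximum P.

Feasible corners and P = 27x_1 + 25x_2:
  (0, 0) → P = 0
  (0, 53/9) → P = 1325/9
  (73/9, 0) → P = 219
  (22/3, 1) → P = 223

At the optimal vertex, 9x_1 + 7x_2 = 73 and 6x_1 + 9x_2 = 53.
Solving simultaneously gives x_1 = 22/3, x_2 = 1.

x_1 = 22/3, x_2 = 1, maximum P = 223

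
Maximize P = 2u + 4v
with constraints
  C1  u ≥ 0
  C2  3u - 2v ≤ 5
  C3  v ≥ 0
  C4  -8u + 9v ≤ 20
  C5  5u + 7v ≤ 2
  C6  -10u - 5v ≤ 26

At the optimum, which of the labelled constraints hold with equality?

Extreme points and P = 2u + 4v:
  (0, 0) → P = 0
  (0, 2/7) → P = 8/7
  (2/5, 0) → P = 4/5

The maximum is at (0, 2/7). Substituting into each constraint, equality holds for C1 and C5; the remaining constraints have slack.

C1 and C5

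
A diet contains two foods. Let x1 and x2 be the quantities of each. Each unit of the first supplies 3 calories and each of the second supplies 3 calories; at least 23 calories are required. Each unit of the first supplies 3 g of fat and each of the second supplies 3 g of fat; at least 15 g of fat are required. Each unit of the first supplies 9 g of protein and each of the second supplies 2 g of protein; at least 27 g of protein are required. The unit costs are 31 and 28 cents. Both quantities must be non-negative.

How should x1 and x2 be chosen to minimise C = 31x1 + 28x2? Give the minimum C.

Extreme points and C = 31x1 + 28x2:
  (0, 27/2) → C = 378
  (23/3, 0) → C = 713/3
  (5/3, 6) → C = 659/3
The feasible region is unbounded (it extends along (0, 1), (1, 0)), but C strictly increases along every unbounded feasible direction, so there is no improving ray and the minimum is attained at a vertex.

x1 = 5/3, x2 = 6, minimum C = 659/3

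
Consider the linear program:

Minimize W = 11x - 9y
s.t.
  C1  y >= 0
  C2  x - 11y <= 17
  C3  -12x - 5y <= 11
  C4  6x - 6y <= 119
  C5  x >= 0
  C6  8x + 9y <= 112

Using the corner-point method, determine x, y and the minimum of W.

Feasible corners and W = 11x - 9y:
  (0, 0) → W = 0
  (14, 0) → W = 154
  (0, 112/9) → W = -112

x = 0, y = 112/9, minimum W = -112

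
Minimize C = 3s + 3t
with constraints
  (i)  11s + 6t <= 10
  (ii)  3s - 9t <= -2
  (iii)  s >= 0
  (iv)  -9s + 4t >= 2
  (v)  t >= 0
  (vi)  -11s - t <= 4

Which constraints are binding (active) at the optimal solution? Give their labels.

Corner points and C = 3s + 3t:
  (0, 5/3) → C = 5
  (2/7, 8/7) → C = 30/7
  (0, 1/2) → C = 3/2

The minimum is at (0, 1/2). Substituting into each constraint, equality holds for (iii) and (iv); the remaining constraints have slack.

(iii) and (iv)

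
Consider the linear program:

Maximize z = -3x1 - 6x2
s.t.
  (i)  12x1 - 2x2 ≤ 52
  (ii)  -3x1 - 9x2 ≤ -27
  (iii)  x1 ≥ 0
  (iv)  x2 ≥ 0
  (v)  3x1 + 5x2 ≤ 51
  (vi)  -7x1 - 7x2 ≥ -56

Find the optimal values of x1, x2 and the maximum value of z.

Vertices and z = -3x1 - 6x2:
  (87/19, 28/19) → z = -429/19
  (34/7, 22/7) → z = -234/7
  (0, 3) → z = -18
  (0, 8) → z = -48

At the optimal vertex, -3x1 - 9x2 = -27 and x1 = 0.
Solving simultaneously gives x1 = 0, x2 = 3.

x1 = 0, x2 = 3, maximum z = -18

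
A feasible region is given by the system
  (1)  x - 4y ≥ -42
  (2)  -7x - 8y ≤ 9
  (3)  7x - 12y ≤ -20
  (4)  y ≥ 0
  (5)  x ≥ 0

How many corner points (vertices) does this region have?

The feasible vertices (each the meet of two boundaries and inside every other half-plane) are:
  (53/2, 137/8)
  (0, 21/2)
  (0, 5/3)

3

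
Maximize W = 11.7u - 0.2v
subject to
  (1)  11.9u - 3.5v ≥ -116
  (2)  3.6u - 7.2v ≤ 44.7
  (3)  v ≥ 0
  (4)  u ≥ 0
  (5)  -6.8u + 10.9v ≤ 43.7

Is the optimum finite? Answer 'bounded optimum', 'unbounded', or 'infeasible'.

unbounded

From the feasible point (149/12, 0), moving in the direction (7.2, 3.6) keeps every constraint satisfied while W increases without bound.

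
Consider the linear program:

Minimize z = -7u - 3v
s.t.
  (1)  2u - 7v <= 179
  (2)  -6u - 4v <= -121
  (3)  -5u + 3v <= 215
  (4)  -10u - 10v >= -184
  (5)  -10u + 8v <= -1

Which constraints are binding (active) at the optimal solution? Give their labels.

(1) and (4)

Vertices and z = -7u - 3v:
  (1563/50, -416/25) → z = -1689/10
  (171/5, -79/5) → z = -192
  (237/10, -53/10) → z = -150

The minimum is at (171/5, -79/5). Substituting into each constraint, equality holds for (1) and (4); the remaining constraints have slack.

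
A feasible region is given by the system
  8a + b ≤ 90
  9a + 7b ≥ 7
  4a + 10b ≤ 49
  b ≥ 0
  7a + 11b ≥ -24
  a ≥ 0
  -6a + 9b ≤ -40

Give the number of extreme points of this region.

4

Pairwise boundary intersections that survive every other constraint:
  (851/76, 8/19)
  (45/4, 0)
  (841/96, 67/48)
  (20/3, 0)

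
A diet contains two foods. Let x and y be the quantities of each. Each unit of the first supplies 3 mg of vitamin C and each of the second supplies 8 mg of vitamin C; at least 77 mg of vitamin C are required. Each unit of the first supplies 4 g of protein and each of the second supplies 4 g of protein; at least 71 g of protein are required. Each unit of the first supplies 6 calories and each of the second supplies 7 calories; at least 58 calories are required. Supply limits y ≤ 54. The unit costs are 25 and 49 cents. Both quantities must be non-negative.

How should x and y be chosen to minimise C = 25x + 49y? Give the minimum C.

x = 13, y = 19/4, minimum C = 2231/4

The feasible region is unbounded (it extends along (1, 0)), but C strictly increases along every unbounded feasible direction, so there is no improving ray and the minimum is attained at a vertex.

The optimum lies where 3x + 8y = 77 and 4x + 4y = 71.
Solving simultaneously gives x = 13, y = 19/4.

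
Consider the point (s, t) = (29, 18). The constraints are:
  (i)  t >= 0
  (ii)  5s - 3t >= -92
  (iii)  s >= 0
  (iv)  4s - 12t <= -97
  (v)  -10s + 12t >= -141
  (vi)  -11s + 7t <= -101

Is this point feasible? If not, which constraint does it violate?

(i): 18 ≥ 0 ✓
(ii): 91 ≥ -92 ✓
(iii): 29 ≥ 0 ✓
(iv): -100 ≤ -97 ✓
(v): -74 ≥ -141 ✓
(vi): -193 ≤ -101 ✓

feasible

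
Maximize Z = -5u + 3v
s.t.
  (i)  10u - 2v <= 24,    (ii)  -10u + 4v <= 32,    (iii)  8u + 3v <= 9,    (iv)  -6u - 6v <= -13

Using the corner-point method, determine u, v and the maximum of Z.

Feasible corners and Z = -5u + 3v:
  (-30/31, 173/31) → Z = 669/31
  (-5/3, 23/6) → Z = 119/6
  (1/2, 5/3) → Z = 5/2

u = -30/31, v = 173/31, maximum Z = 669/31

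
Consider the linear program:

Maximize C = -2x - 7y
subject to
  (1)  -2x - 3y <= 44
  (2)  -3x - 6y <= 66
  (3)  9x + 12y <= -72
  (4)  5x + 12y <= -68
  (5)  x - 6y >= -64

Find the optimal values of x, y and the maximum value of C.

The optimum lies where -3x - 6y = 66 and 9x + 12y = -72.
Solving simultaneously gives x = 20, y = -21.

x = 20, y = -21, maximum C = 107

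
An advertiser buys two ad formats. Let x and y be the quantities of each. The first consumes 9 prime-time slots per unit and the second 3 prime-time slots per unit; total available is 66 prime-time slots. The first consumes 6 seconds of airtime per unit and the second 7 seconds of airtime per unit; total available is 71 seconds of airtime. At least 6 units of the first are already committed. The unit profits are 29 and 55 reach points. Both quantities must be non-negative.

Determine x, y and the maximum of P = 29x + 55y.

Vertices and P = 29x + 55y:
  (22/3, 0) → P = 638/3
  (6, 0) → P = 174
  (6, 4) → P = 394

At the optimal vertex, 9x + 3y = 66 and x = 6.
Solving simultaneously gives x = 6, y = 4.

x = 6, y = 4, maximum P = 394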